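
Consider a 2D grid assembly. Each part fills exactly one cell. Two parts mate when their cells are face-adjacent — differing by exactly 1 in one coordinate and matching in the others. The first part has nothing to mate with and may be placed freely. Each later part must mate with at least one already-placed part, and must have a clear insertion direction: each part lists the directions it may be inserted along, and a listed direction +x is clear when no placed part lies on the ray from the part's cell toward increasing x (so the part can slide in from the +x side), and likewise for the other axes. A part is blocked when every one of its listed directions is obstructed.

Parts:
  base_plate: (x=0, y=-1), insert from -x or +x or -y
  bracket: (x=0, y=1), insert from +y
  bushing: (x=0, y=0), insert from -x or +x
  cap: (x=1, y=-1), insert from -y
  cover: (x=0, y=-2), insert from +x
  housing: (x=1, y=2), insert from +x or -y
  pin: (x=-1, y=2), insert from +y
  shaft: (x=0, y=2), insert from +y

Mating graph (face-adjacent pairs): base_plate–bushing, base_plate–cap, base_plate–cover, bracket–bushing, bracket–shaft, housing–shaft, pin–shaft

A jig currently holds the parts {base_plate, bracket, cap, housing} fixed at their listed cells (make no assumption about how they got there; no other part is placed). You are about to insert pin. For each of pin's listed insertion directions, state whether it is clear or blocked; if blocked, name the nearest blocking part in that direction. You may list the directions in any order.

+y: clear

+y: ray from pin(-1, 2) has no placed part ⇒ clear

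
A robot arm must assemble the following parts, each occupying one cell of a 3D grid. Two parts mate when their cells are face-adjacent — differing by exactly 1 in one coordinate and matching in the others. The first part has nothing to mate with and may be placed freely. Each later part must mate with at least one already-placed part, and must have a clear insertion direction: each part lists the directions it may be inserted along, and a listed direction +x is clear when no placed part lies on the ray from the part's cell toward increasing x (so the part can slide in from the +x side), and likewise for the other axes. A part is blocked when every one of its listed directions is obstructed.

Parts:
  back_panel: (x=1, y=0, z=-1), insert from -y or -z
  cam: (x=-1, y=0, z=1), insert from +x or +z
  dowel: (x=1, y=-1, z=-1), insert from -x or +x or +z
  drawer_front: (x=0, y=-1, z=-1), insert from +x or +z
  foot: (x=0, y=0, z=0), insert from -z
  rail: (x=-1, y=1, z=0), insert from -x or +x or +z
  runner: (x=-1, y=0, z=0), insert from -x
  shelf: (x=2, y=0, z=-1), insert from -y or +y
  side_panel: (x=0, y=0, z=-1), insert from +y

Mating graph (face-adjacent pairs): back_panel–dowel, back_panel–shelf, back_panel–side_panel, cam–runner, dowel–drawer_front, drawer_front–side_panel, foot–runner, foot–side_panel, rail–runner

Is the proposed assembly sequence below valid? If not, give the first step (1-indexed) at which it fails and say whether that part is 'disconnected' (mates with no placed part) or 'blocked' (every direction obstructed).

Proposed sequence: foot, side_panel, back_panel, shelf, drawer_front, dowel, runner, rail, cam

1. foot@(0, 0, 0) [-z clear] — {foot}
2. side_panel@(0, 0, -1) [+y clear] — {foot, side_panel}
3. back_panel@(1, 0, -1) [-y clear] — {back_panel, foot, side_panel}
4. shelf@(2, 0, -1) [-y clear] — {back_panel, foot, shelf, side_panel}
5. drawer_front@(0, -1, -1) [+x clear] — {back_panel, drawer_front, foot, shelf, side_panel}
6. dowel@(1, -1, -1) [+x clear] — {back_panel, dowel, drawer_front, foot, shelf, side_panel}
7. runner@(-1, 0, 0) [-x clear] — {back_panel, dowel, drawer_front, foot, runner, shelf, side_panel}
8. rail@(-1, 1, 0) [-x clear] — {back_panel, dowel, drawer_front, foot, rail, runner, shelf, side_panel}
9. cam@(-1, 0, 1) [+x clear] — {back_panel, cam, dowel, drawer_front, foot, rail, runner, shelf, side_panel}

Valid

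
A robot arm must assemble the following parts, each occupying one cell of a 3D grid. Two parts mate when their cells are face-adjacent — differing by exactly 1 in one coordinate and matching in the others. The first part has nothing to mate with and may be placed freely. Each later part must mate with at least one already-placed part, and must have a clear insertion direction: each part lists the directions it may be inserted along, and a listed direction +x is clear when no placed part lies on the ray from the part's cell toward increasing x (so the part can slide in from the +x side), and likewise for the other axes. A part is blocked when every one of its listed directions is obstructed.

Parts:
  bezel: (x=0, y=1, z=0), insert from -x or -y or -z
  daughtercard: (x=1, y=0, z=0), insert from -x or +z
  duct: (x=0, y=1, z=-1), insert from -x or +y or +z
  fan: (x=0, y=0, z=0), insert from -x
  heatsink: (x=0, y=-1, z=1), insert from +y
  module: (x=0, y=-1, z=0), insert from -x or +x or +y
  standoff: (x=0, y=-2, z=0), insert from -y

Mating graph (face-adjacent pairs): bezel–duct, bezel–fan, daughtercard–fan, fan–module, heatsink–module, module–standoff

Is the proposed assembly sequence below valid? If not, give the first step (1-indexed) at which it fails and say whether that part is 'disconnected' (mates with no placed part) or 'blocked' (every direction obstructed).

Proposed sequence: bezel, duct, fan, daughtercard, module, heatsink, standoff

1. bezel@(0, 1, 0) [-x clear] — {bezel}
2. duct@(0, 1, -1) [-x clear] — {bezel, duct}
3. fan@(0, 0, 0) [-x clear] — {bezel, duct, fan}
4. daughtercard@(1, 0, 0) [+z clear] — {bezel, daughtercard, duct, fan}
5. module@(0, -1, 0) [-x clear] — {bezel, daughtercard, duct, fan, module}
6. heatsink@(0, -1, 1) [+y clear] — {bezel, daughtercard, duct, fan, heatsink, module}
7. standoff@(0, -2, 0) [-y clear] — {bezel, daughtercard, duct, fan, heatsink, module, standoff}

Valid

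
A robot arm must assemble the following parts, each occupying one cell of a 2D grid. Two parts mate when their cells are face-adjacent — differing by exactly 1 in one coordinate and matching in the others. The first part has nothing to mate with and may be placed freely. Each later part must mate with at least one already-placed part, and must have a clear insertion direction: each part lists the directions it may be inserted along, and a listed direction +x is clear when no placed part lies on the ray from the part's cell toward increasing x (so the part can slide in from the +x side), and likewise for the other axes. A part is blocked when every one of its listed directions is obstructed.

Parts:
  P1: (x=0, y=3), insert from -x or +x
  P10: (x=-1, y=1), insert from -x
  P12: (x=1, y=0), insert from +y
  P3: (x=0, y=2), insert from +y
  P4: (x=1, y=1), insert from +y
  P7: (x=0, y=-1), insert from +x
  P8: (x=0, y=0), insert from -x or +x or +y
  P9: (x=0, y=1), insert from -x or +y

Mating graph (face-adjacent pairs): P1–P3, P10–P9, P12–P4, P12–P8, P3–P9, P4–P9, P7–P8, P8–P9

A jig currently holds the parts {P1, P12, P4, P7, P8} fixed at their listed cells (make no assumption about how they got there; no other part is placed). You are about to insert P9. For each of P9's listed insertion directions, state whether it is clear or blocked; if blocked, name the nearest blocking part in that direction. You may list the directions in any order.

-x: ray from P9(0, 1) has no placed part ⇒ clear
+y: nearest on ray is P1@(0, 3) ⇒ blocked

+y: blocked by P1; -x: clear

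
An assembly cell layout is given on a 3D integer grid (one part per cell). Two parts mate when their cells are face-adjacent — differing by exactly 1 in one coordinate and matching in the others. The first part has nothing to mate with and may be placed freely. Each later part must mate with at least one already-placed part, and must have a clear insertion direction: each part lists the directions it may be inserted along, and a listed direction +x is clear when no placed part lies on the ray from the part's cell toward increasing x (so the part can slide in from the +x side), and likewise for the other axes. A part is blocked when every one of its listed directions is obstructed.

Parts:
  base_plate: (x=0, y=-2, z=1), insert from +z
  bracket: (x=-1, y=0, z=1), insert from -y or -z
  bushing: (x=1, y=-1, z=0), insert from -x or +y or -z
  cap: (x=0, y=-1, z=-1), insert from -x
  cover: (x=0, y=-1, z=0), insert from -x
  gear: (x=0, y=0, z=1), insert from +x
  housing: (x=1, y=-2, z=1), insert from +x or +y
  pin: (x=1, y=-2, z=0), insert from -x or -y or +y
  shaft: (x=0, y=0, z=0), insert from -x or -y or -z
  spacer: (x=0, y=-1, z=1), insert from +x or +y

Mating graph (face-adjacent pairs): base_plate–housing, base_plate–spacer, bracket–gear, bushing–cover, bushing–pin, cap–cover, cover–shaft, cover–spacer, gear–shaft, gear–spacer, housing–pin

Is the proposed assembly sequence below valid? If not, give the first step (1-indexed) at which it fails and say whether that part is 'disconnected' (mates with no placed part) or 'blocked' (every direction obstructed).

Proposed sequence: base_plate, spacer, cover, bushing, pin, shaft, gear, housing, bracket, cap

Valid

1. base_plate@(0, -2, 1) [+z clear] — {base_plate}
2. spacer@(0, -1, 1) [+x clear] — {base_plate, spacer}
3. cover@(0, -1, 0) [-x clear] — {base_plate, cover, spacer}
4. bushing@(1, -1, 0) [+y clear] — {base_plate, bushing, cover, spacer}
5. pin@(1, -2, 0) [-x clear] — {base_plate, bushing, cover, pin, spacer}
6. shaft@(0, 0, 0) [-x clear] — {base_plate, bushing, cover, pin, shaft, spacer}
7. gear@(0, 0, 1) [+x clear] — {base_plate, bushing, cover, gear, pin, shaft, spacer}
8. housing@(1, -2, 1) [+x clear] — {base_plate, bushing, cover, gear, housing, pin, shaft, spacer}
9. bracket@(-1, 0, 1) [-y clear] — {base_plate, bracket, bushing, cover, gear, housing, pin, shaft, spacer}
10. cap@(0, -1, -1) [-x clear] — {base_plate, bracket, bushing, cap, cover, gear, housing, pin, shaft, spacer}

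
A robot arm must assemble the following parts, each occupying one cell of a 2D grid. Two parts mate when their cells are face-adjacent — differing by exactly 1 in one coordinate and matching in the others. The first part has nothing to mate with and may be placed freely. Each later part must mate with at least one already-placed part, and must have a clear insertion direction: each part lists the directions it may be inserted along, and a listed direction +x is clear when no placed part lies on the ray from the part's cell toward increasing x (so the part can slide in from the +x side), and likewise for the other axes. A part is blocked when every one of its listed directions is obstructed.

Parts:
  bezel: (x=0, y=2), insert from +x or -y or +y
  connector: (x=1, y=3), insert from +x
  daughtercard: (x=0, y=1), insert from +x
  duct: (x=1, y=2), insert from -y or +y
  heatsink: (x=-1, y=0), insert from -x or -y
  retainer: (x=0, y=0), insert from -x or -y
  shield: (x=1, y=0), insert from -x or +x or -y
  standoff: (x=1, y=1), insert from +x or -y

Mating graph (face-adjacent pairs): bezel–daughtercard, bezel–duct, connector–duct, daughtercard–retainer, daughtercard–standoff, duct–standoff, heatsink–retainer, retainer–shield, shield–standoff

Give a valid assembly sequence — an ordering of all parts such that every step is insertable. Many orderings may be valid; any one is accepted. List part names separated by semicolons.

1. duct@(1, 2) [-y clear] — {duct}
2. bezel@(0, 2) [-y clear] — {bezel, duct}
3. daughtercard@(0, 1) [+x clear] — {bezel, daughtercard, duct}
4. standoff@(1, 1) [+x clear] — {bezel, daughtercard, duct, standoff}
5. retainer@(0, 0) [-x clear] — {bezel, daughtercard, duct, retainer, standoff}
6. shield@(1, 0) [+x clear] — {bezel, daughtercard, duct, retainer, shield, standoff}
7. heatsink@(-1, 0) [-x clear] — {bezel, daughtercard, duct, heatsink, retainer, shield, standoff}
8. connector@(1, 3) [+x clear] — {bezel, connector, daughtercard, duct, heatsink, retainer, shield, standoff}

duct; bezel; daughtercard; standoff; retainer; shield; heatsink; connector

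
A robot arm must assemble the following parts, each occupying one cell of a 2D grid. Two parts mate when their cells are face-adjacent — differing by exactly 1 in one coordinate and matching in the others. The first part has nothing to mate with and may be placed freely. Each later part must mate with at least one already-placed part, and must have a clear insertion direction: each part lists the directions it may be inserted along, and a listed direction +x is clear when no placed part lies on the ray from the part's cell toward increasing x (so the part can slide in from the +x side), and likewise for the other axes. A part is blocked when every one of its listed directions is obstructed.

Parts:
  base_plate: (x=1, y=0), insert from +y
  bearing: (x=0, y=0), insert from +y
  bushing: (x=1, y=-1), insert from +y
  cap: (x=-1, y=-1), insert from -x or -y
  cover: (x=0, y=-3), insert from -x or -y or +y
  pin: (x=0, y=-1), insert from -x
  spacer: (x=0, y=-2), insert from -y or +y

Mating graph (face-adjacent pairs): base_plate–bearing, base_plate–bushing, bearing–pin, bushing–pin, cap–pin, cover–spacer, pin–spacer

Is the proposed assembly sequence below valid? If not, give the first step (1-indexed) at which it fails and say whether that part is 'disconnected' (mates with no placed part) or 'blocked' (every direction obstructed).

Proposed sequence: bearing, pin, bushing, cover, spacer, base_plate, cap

1. bearing@(0, 0) [+y clear] — {bearing}
2. pin@(0, -1) [-x clear] — {bearing, pin}
3. bushing@(1, -1) [+y clear] — {bearing, bushing, pin}
4. cover@(0, -3) — no placed neighbour ⇒ disconnected

Invalid at step 4 (disconnected)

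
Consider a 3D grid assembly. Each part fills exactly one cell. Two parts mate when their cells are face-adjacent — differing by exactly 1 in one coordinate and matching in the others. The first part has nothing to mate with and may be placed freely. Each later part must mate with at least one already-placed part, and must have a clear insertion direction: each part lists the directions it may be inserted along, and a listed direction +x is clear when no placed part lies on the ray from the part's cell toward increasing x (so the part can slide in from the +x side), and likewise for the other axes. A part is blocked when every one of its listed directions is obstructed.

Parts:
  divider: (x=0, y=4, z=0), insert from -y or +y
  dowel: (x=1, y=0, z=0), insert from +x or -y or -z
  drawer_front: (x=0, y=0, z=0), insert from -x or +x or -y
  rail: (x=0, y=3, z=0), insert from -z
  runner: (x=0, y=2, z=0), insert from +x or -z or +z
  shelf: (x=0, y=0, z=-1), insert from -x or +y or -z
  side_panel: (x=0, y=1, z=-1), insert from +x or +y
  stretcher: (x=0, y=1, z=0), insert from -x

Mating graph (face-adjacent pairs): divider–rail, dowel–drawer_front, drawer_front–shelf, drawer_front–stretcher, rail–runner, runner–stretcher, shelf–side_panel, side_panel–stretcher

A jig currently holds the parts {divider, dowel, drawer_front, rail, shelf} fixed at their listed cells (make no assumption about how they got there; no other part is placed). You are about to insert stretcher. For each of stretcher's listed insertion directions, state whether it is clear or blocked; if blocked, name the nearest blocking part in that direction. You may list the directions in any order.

-x: ray from stretcher(0, 1, 0) has no placed part ⇒ clear

-x: clear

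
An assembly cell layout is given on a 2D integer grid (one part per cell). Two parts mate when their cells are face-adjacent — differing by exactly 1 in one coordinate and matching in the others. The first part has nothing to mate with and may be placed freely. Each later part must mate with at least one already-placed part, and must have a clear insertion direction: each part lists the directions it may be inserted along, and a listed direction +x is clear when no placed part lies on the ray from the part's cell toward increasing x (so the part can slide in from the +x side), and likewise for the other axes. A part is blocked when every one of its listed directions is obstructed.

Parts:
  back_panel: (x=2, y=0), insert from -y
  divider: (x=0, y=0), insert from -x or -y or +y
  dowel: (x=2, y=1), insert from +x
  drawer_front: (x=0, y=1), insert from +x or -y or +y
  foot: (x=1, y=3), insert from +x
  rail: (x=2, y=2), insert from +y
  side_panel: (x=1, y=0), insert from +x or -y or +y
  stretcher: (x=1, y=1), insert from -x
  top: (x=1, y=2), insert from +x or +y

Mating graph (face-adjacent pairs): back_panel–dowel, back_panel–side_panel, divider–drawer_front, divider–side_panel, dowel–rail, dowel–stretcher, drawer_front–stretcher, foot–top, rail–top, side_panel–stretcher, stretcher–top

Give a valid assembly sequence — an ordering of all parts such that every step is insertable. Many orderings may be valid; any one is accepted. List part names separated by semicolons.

rail; top; foot; stretcher; drawer_front; divider; side_panel; back_panel; dowel

1. rail@(2, 2) [+y clear] — {rail}
2. top@(1, 2) [+y clear] — {rail, top}
3. foot@(1, 3) [+x clear] — {foot, rail, top}
4. stretcher@(1, 1) [-x clear] — {foot, rail, stretcher, top}
5. drawer_front@(0, 1) [-y clear] — {drawer_front, foot, rail, stretcher, top}
6. divider@(0, 0) [-x clear] — {divider, drawer_front, foot, rail, stretcher, top}
7. side_panel@(1, 0) [+x clear] — {divider, drawer_front, foot, rail, side_panel, stretcher, top}
8. back_panel@(2, 0) [-y clear] — {back_panel, divider, drawer_front, foot, rail, side_panel, stretcher, top}
9. dowel@(2, 1) [+x clear] — {back_panel, divider, dowel, drawer_front, foot, rail, side_panel, stretcher, top}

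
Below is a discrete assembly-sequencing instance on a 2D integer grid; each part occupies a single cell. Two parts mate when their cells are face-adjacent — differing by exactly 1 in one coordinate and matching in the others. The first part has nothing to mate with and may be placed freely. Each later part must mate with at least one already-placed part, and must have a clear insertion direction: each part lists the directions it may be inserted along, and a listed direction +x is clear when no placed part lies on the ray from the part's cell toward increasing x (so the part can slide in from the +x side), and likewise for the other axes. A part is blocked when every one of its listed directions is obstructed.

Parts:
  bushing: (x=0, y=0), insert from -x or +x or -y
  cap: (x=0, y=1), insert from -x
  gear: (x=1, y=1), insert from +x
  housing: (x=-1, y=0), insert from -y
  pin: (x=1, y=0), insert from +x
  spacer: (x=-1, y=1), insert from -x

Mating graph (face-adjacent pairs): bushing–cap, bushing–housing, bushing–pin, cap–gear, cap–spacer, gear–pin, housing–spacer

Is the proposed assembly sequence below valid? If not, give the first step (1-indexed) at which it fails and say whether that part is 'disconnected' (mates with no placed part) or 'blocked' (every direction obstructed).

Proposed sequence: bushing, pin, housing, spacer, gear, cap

Invalid at step 6 (blocked)

1. bushing@(0, 0) [-x clear] — {bushing}
2. pin@(1, 0) [+x clear] — {bushing, pin}
3. housing@(-1, 0) [-y clear] — {bushing, housing, pin}
4. spacer@(-1, 1) [-x clear] — {bushing, housing, pin, spacer}
5. gear@(1, 1) [+x clear] — {bushing, gear, housing, pin, spacer}
6. cap@(0, 1) — -x all obstructed ⇒ blocked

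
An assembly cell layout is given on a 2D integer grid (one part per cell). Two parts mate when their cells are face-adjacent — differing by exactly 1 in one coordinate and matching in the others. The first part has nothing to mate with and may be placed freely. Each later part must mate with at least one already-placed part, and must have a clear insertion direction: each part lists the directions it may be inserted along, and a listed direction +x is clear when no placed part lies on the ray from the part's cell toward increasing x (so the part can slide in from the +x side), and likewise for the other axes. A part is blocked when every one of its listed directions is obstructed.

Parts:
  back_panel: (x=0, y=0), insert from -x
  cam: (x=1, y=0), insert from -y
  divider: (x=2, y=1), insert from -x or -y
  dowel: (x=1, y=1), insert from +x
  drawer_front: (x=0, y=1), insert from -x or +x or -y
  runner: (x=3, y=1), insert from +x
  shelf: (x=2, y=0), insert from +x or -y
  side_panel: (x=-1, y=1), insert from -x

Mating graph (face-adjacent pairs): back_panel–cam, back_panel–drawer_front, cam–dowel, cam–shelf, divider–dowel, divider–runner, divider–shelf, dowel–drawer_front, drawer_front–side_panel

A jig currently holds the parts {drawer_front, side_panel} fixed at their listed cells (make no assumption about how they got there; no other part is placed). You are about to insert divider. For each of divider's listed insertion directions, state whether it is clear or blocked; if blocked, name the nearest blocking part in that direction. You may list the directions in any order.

-x: blocked by drawer_front; -y: clear

-x: nearest on ray is drawer_front@(0, 1) ⇒ blocked
-y: ray from divider(2, 1) has no placed part ⇒ clear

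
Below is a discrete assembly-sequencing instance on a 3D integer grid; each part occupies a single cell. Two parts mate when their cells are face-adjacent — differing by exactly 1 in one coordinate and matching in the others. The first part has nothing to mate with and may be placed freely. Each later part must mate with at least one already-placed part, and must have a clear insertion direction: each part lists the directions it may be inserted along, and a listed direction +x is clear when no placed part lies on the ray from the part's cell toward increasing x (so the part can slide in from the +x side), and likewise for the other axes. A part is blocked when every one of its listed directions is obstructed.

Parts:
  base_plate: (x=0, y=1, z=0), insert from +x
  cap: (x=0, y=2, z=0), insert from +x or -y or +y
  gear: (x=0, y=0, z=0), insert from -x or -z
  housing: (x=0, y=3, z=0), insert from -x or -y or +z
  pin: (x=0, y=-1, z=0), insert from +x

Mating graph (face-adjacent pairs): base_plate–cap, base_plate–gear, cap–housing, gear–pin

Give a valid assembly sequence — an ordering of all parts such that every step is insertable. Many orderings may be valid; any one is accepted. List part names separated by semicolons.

1. base_plate@(0, 1, 0) [+x clear] — {base_plate}
2. cap@(0, 2, 0) [+x clear] — {base_plate, cap}
3. housing@(0, 3, 0) [-x clear] — {base_plate, cap, housing}
4. gear@(0, 0, 0) [-x clear] — {base_plate, cap, gear, housing}
5. pin@(0, -1, 0) [+x clear] — {base_plate, cap, gear, housing, pin}

base_plate; cap; housing; gear; pin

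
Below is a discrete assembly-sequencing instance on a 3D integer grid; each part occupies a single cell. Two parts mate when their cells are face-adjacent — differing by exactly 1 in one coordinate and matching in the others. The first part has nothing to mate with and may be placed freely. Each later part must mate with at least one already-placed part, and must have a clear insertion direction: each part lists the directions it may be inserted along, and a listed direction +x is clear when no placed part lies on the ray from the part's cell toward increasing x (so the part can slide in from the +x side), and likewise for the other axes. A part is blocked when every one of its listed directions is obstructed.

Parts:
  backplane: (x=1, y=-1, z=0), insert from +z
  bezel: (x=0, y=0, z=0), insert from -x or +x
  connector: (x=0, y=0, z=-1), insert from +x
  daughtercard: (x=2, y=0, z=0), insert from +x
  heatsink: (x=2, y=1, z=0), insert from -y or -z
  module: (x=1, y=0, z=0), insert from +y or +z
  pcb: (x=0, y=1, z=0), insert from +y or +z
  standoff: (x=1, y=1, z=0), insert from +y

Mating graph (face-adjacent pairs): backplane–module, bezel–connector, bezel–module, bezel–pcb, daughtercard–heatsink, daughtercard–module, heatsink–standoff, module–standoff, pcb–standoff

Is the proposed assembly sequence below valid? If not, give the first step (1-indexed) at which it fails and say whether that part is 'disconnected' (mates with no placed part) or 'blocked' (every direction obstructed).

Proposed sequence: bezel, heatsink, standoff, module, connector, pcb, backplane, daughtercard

1. bezel@(0, 0, 0) [-x clear] — {bezel}
2. heatsink@(2, 1, 0) — no placed neighbour ⇒ disconnected

Invalid at step 2 (disconnected)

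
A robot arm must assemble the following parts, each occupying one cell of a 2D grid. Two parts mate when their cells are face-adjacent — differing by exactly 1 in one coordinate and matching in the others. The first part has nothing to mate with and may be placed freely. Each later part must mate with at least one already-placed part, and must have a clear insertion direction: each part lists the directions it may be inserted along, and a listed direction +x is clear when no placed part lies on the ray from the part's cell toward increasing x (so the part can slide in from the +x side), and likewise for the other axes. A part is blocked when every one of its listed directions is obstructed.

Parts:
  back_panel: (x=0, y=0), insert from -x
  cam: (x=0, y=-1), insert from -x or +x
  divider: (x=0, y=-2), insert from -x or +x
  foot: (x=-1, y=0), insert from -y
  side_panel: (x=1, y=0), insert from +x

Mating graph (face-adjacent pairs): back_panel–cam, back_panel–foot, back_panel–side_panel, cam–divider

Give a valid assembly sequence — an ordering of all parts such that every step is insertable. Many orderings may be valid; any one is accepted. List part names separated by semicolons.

side_panel; back_panel; foot; cam; divider

1. side_panel@(1, 0) [+x clear] — {side_panel}
2. back_panel@(0, 0) [-x clear] — {back_panel, side_panel}
3. foot@(-1, 0) [-y clear] — {back_panel, foot, side_panel}
4. cam@(0, -1) [-x clear] — {back_panel, cam, foot, side_panel}
5. divider@(0, -2) [-x clear] — {back_panel, cam, divider, foot, side_panel}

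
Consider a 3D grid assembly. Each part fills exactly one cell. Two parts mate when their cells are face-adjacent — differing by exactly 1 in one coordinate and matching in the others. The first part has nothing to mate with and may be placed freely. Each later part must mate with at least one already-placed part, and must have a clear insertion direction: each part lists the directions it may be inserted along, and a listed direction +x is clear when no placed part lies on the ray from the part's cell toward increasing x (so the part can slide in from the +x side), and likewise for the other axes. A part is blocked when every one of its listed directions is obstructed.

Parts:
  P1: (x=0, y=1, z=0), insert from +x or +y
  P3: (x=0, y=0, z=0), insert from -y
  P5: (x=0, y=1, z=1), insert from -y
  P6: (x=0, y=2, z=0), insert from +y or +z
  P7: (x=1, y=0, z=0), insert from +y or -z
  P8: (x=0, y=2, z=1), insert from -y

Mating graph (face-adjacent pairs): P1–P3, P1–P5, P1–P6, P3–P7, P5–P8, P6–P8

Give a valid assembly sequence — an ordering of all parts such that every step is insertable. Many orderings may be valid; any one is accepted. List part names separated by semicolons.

1. P3@(0, 0, 0) [-y clear] — {P3}
2. P7@(1, 0, 0) [+y clear] — {P3, P7}
3. P1@(0, 1, 0) [+x clear] — {P1, P3, P7}
4. P6@(0, 2, 0) [+y clear] — {P1, P3, P6, P7}
5. P8@(0, 2, 1) [-y clear] — {P1, P3, P6, P7, P8}
6. P5@(0, 1, 1) [-y clear] — {P1, P3, P5, P6, P7, P8}

P3; P7; P1; P6; P8; P5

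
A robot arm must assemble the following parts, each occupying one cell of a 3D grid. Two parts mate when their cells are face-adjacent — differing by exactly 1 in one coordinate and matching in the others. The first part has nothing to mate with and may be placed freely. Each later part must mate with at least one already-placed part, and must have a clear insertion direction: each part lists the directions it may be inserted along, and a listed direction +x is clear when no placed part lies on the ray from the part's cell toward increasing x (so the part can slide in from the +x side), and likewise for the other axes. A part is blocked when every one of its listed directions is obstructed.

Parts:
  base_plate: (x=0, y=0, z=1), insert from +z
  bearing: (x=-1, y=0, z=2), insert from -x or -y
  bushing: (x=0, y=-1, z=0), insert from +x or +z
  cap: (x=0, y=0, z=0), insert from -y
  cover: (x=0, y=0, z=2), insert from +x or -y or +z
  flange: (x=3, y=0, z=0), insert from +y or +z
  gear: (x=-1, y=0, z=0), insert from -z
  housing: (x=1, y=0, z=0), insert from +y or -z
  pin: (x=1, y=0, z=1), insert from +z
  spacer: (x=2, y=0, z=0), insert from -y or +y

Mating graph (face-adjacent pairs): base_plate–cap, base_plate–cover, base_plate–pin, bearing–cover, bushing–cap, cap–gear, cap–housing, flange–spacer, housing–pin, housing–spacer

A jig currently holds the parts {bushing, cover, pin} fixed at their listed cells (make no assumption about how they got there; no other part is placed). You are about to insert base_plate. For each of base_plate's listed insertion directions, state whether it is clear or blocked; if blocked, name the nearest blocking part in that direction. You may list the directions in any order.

+z: blocked by cover

+z: nearest on ray is cover@(0, 0, 2) ⇒ blocked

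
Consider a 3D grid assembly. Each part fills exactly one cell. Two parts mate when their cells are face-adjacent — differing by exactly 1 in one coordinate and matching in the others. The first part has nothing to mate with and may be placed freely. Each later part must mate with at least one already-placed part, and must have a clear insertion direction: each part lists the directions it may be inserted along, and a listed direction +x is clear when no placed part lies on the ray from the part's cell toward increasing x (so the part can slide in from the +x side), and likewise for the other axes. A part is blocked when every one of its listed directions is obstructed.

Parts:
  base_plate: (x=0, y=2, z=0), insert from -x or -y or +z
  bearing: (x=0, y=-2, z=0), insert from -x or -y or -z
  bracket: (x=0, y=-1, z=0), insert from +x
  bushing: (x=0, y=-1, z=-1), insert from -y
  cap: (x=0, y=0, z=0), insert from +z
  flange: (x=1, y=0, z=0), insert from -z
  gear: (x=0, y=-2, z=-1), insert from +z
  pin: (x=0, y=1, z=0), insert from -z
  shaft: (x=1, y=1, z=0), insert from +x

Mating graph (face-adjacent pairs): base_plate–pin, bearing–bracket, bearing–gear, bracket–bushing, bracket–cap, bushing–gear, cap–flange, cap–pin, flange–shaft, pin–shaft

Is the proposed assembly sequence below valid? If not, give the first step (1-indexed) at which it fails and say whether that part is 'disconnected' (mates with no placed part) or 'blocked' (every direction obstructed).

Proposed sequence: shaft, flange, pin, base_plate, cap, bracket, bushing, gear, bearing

1. shaft@(1, 1, 0) [+x clear] — {shaft}
2. flange@(1, 0, 0) [-z clear] — {flange, shaft}
3. pin@(0, 1, 0) [-z clear] — {flange, pin, shaft}
4. base_plate@(0, 2, 0) [-x clear] — {base_plate, flange, pin, shaft}
5. cap@(0, 0, 0) [+z clear] — {base_plate, cap, flange, pin, shaft}
6. bracket@(0, -1, 0) [+x clear] — {base_plate, bracket, cap, flange, pin, shaft}
7. bushing@(0, -1, -1) [-y clear] — {base_plate, bracket, bushing, cap, flange, pin, shaft}
8. gear@(0, -2, -1) [+z clear] — {base_plate, bracket, bushing, cap, flange, gear, pin, shaft}
9. bearing@(0, -2, 0) [-x clear] — {base_plate, bearing, bracket, bushing, cap, flange, gear, pin, shaft}

Valid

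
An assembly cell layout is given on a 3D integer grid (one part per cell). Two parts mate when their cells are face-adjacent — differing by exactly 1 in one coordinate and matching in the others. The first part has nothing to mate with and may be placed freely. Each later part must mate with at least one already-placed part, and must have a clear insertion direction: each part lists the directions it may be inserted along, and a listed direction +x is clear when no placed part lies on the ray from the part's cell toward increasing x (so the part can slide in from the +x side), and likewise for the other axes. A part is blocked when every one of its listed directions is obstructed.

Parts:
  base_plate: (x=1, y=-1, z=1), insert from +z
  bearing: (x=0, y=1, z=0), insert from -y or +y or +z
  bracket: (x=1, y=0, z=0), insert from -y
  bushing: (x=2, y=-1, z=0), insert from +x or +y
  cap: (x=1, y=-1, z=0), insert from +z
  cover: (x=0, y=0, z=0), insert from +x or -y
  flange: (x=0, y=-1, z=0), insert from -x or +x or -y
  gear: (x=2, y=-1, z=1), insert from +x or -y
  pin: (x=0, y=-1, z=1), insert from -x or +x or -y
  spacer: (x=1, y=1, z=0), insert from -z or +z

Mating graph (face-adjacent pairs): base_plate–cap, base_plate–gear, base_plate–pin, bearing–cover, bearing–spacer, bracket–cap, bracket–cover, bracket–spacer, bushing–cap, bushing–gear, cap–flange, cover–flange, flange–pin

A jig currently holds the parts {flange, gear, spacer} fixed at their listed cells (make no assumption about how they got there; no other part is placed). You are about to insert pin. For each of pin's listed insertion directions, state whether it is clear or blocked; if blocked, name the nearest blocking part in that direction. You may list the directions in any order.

+x: blocked by gear; -x: clear; -y: clear

-x: ray from pin(0, -1, 1) has no placed part ⇒ clear
+x: nearest on ray is gear@(2, -1, 1) ⇒ blocked
-y: ray from pin(0, -1, 1) has no placed part ⇒ clear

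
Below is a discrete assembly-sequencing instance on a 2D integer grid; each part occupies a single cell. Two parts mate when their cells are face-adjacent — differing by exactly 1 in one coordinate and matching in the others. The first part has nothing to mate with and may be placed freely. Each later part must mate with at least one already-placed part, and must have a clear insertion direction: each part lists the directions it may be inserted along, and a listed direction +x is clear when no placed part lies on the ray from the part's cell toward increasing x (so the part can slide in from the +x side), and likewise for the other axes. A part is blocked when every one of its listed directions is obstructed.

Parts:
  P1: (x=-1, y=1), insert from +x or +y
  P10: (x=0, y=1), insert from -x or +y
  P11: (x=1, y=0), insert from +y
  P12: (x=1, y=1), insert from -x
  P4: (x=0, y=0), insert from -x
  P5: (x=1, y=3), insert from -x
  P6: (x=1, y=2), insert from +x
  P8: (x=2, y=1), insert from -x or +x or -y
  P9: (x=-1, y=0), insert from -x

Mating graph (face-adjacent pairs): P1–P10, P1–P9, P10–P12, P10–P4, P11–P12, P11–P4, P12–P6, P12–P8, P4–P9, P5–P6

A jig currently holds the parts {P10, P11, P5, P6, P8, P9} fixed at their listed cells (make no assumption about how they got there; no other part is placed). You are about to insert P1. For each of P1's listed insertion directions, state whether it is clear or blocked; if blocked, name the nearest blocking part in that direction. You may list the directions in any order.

+x: blocked by P10; +y: clear

+x: nearest on ray is P10@(0, 1) ⇒ blocked
+y: ray from P1(-1, 1) has no placed part ⇒ clear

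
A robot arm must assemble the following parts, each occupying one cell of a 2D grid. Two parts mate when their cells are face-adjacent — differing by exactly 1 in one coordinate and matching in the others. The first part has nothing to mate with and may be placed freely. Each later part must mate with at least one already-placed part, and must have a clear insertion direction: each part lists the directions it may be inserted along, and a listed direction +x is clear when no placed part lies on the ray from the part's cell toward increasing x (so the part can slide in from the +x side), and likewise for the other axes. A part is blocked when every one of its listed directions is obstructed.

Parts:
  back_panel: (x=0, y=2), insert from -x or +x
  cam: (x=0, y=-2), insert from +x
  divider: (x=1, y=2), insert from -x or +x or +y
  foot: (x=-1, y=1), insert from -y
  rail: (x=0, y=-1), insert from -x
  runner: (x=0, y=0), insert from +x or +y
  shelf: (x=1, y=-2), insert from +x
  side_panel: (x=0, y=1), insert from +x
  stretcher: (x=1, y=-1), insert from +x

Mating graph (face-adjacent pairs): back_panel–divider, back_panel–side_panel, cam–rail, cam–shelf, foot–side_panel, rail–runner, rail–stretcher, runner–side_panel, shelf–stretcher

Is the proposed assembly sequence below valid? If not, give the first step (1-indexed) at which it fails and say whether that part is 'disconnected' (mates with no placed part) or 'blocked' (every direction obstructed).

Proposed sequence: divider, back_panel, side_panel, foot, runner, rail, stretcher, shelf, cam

1. divider@(1, 2) [-x clear] — {divider}
2. back_panel@(0, 2) [-x clear] — {back_panel, divider}
3. side_panel@(0, 1) [+x clear] — {back_panel, divider, side_panel}
4. foot@(-1, 1) [-y clear] — {back_panel, divider, foot, side_panel}
5. runner@(0, 0) [+x clear] — {back_panel, divider, foot, runner, side_panel}
6. rail@(0, -1) [-x clear] — {back_panel, divider, foot, rail, runner, side_panel}
7. stretcher@(1, -1) [+x clear] — {back_panel, divider, foot, rail, runner, side_panel, stretcher}
8. shelf@(1, -2) [+x clear] — {back_panel, divider, foot, rail, runner, shelf, side_panel, stretcher}
9. cam@(0, -2) — +x all obstructed ⇒ blocked

Invalid at step 9 (blocked)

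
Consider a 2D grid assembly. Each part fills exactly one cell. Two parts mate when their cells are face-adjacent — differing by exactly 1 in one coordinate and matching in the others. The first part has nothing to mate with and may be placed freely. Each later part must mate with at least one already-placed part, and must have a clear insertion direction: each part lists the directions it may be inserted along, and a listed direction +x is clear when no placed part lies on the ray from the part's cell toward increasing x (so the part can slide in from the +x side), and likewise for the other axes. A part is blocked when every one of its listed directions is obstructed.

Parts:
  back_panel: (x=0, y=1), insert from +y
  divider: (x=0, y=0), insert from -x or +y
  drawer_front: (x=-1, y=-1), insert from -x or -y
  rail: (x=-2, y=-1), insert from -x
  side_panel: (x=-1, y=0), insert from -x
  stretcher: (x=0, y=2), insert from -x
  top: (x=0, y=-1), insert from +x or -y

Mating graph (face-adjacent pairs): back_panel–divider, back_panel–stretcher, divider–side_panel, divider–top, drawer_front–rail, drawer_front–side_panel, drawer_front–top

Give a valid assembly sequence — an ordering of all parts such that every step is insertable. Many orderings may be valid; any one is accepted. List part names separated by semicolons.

1. side_panel@(-1, 0) [-x clear] — {side_panel}
2. divider@(0, 0) [+y clear] — {divider, side_panel}
3. drawer_front@(-1, -1) [-x clear] — {divider, drawer_front, side_panel}
4. rail@(-2, -1) [-x clear] — {divider, drawer_front, rail, side_panel}
5. top@(0, -1) [+x clear] — {divider, drawer_front, rail, side_panel, top}
6. back_panel@(0, 1) [+y clear] — {back_panel, divider, drawer_front, rail, side_panel, top}
7. stretcher@(0, 2) [-x clear] — {back_panel, divider, drawer_front, rail, side_panel, stretcher, top}

side_panel; divider; drawer_front; rail; top; back_panel; stretcher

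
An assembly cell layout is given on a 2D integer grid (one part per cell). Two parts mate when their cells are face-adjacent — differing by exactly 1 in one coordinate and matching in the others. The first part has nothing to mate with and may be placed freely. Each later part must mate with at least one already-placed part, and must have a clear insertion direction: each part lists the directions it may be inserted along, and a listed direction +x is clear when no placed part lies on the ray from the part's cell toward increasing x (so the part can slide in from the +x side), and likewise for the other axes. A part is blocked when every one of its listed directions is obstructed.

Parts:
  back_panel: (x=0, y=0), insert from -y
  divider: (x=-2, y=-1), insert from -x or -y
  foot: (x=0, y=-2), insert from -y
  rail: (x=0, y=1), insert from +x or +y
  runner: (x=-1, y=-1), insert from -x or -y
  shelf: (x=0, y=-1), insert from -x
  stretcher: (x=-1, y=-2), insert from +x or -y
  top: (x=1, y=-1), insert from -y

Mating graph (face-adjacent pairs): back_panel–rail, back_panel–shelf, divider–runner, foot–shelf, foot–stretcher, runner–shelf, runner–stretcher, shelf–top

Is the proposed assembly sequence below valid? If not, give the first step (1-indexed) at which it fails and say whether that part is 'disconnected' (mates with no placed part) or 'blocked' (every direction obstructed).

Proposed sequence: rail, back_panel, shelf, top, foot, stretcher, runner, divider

Valid

1. rail@(0, 1) [+x clear] — {rail}
2. back_panel@(0, 0) [-y clear] — {back_panel, rail}
3. shelf@(0, -1) [-x clear] — {back_panel, rail, shelf}
4. top@(1, -1) [-y clear] — {back_panel, rail, shelf, top}
5. foot@(0, -2) [-y clear] — {back_panel, foot, rail, shelf, top}
6. stretcher@(-1, -2) [-y clear] — {back_panel, foot, rail, shelf, stretcher, top}
7. runner@(-1, -1) [-x clear] — {back_panel, foot, rail, runner, shelf, stretcher, top}
8. divider@(-2, -1) [-x clear] — {back_panel, divider, foot, rail, runner, shelf, stretcher, top}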